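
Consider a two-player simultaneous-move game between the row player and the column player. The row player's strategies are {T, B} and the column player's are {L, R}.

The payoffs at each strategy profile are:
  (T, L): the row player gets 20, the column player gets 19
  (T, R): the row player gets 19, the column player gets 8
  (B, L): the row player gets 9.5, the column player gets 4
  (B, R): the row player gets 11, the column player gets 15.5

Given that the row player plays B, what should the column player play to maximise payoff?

R

Against B, the column player earns 4 from L and 15.5 from R.
So R is the best response.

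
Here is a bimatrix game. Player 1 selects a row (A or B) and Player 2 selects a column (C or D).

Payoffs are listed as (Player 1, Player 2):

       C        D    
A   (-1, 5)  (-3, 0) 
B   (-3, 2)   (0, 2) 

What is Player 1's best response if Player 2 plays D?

B

Against D, Player 1 earns -3 from A and 0 from B.
So B is the best response.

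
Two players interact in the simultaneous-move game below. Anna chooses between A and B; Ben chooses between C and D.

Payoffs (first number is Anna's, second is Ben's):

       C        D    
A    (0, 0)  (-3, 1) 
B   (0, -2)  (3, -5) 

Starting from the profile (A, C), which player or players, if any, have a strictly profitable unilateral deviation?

Ben

Anna at (A, C) earns 0; deviating to B yields 0 — not better.
Ben earns 0; deviating to D yields 1 — a strict improvement.
Only Ben has a strictly profitable deviation.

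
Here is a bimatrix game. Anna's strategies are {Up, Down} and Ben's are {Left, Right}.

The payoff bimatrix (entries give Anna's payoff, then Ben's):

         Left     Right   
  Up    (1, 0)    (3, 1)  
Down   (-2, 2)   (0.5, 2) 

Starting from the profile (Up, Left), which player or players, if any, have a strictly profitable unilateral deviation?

Ben

Anna at (Up, Left) earns 1; deviating to Down yields -2 — not better.
Ben earns 0; deviating to Right yields 1 — a strict improvement.
Only Ben has a strictly profitable deviation.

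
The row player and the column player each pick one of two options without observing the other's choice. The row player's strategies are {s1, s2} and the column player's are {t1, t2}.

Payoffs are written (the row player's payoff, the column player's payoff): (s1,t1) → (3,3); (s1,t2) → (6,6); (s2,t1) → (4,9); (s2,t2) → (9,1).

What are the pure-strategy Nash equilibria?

(s2, t1)

(s1, t1): the row player prefers s2 (4 > 3); the column player prefers t2 (6 > 3) — not an equilibrium.
(s1, t2): the row player prefers s2 (9 > 6) — not an equilibrium.
(s2, t1): the row player gets 4 ≥ 3 from s1, and the column player gets 9 ≥ 1 from t2 — Nash equilibrium.
(s2, t2): the column player prefers t1 (9 > 1) — not an equilibrium.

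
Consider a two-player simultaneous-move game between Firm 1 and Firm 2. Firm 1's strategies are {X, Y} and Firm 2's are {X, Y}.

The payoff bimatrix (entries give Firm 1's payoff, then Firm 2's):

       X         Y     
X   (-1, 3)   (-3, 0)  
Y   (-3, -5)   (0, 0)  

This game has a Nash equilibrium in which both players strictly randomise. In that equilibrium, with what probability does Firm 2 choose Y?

2/5

Let y be the probability that Firm 2 plays X. In a completely mixed equilibrium, Firm 1 must be indifferent between X and Y.
Firm 1's expected payoff from X is −y − 3(1−y); from Y it is −3y.
Setting these equal: 2y − 3 = −3y, so y = 3/5.
Therefore Firm 2 plays Y with probability 1 − 3/5 = 2/5.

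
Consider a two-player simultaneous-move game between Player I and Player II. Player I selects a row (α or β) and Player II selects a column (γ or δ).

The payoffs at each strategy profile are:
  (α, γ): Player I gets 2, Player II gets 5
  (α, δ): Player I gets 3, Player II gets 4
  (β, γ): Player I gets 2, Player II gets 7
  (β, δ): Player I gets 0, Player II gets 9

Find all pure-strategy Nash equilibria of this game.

(α, γ): Player I gets 2 ≥ 2 from β, and Player II gets 5 ≥ 4 from δ — Nash equilibrium.
(α, δ): Player II prefers γ (5 > 4) — not an equilibrium.
(β, γ): Player II prefers δ (9 > 7) — not an equilibrium.
(β, δ): Player I prefers α (3 > 0) — not an equilibrium.

(α, γ)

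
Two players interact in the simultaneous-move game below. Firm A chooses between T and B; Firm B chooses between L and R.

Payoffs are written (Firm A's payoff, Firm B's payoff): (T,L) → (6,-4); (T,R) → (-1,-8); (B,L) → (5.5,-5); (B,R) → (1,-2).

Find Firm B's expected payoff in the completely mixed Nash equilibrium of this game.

First find p, the probability Firm A plays T, from Firm B's indifference between L and R: −4p − 5(1−p) = −8p − 2(1−p), giving p = 3/7.
Since Firm B is indifferent in equilibrium, Firm B's expected payoff equals the payoff from either column against (3/7, 4/7). Using L: −4(3/7) − 5(4/7) = -32/7.

-32/7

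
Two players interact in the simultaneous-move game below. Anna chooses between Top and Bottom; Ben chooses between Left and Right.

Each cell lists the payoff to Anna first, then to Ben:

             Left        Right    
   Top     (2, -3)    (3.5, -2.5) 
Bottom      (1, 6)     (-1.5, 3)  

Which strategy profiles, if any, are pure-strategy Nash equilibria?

(Top, Right)

(Top, Left): Ben prefers Right (-2.5 > -3) — not an equilibrium.
(Top, Right): Anna gets 3.5 ≥ -1.5 from Bottom, and Ben gets -2.5 ≥ -3 from Left — Nash equilibrium.
(Bottom, Left): Anna prefers Top (2 > 1) — not an equilibrium.
(Bottom, Right): Anna prefers Top (3.5 > -1.5); Ben prefers Left (6 > 3) — not an equilibrium.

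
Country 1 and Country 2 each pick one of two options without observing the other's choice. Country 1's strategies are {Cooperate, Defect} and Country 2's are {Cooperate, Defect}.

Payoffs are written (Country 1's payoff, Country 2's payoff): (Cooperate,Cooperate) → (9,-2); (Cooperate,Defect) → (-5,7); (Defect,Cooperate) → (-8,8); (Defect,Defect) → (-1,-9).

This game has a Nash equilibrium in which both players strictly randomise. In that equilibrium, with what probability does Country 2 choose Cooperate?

Let q be the probability that Country 2 plays Cooperate. In a completely mixed equilibrium, Country 1 must be indifferent between Cooperate and Defect.
Country 1's expected payoff from Cooperate is 9q − 5(1−q); from Defect it is −8q − (1−q).
Setting these equal: 14q − 5 = −7q − 1, so q = 4/21.

4/21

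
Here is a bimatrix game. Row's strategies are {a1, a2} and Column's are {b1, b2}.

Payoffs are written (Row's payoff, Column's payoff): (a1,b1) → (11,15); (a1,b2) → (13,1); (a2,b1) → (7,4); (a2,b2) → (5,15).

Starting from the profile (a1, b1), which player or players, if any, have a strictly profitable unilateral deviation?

Neither

Row at (a1, b1) earns 11; deviating to a2 yields 7 — not better.
Column earns 15; deviating to b2 yields 1 — not better.
Neither player can strictly improve; the profile is a Nash equilibrium.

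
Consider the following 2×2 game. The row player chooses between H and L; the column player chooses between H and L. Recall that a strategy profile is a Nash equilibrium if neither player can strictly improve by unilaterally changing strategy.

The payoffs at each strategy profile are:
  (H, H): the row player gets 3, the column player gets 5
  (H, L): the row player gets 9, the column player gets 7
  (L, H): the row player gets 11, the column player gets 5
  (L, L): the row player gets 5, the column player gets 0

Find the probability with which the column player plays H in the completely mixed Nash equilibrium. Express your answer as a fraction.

1/3

Let c be the probability that the column player plays H. In a completely mixed equilibrium, the row player must be indifferent between H and L.
The row player's expected payoff from H is 3c + 9(1−c); from L it is 11c + 5(1−c).
Setting these equal: −6c + 9 = 6c + 5, so c = 1/3.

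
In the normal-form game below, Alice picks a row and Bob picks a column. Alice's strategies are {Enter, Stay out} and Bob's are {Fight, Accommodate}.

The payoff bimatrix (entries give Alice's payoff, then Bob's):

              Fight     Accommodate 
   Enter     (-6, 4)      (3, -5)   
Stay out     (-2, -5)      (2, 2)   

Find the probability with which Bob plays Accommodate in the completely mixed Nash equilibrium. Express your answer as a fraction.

4/5

Let q be the probability that Bob plays Fight. In a completely mixed equilibrium, Alice must be indifferent between Enter and Stay out.
Alice's expected payoff from Enter is −6q + 3(1−q); from Stay out it is −2q + 2(1−q).
Setting these equal: −9q + 3 = −4q + 2, so q = 1/5.
Therefore Bob plays Accommodate with probability 1 − 1/5 = 4/5.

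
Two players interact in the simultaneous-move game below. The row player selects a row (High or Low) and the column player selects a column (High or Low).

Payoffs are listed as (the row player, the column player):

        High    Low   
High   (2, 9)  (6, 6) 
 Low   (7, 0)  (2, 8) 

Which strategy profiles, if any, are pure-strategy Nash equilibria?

none

(High, High): the row player prefers Low (7 > 2) — not an equilibrium.
(High, Low): the column player prefers High (9 > 6) — not an equilibrium.
(Low, High): the column player prefers Low (8 > 0) — not an equilibrium.
(Low, Low): the row player prefers High (6 > 2) — not an equilibrium.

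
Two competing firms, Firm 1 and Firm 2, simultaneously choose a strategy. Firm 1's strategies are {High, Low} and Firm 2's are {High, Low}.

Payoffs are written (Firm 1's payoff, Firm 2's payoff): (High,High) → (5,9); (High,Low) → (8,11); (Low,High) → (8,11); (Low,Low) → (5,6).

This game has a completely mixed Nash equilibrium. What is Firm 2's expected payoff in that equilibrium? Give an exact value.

67/7

First find x, the probability Firm 1 plays High, from Firm 2's indifference between High and Low: 9x + 11(1−x) = 11x + 6(1−x), giving x = 5/7.
Since Firm 2 is indifferent in equilibrium, Firm 2's expected payoff equals the payoff from either column against (5/7, 2/7). Using High: 9(5/7) + 11(2/7) = 67/7.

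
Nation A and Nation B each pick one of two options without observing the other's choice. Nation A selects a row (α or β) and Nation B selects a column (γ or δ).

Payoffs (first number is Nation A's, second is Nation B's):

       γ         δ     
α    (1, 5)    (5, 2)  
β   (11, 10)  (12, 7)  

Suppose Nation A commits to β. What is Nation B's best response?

γ

Against β, Nation B earns 10 from γ and 7 from δ.
So γ is the best response.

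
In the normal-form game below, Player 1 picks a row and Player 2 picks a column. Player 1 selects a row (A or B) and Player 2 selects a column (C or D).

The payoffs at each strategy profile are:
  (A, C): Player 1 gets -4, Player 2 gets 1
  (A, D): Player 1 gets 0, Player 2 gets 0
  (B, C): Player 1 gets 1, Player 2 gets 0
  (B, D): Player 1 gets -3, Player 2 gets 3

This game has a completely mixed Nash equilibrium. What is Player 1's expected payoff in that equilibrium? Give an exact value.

First find q, the probability Player 2 plays C, from Player 1's indifference between A and B: −4q = q − 3(1−q), giving q = 3/8.
Since Player 1 is indifferent in equilibrium, Player 1's expected payoff equals the payoff from either row against (3/8, 5/8). Using A: −4(3/8) = -3/2.

-3/2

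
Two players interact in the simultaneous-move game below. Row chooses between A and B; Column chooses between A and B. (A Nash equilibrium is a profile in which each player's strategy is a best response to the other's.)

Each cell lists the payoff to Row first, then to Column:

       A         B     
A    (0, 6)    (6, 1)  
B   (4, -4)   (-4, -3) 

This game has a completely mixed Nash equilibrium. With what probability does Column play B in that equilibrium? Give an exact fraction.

2/7

Let c be the probability that Column plays A. In a completely mixed equilibrium, Row must be indifferent between A and B.
Row's expected payoff from A is 6(1−c); from B it is 4c − 4(1−c).
Setting these equal: −6c + 6 = 8c − 4, so c = 5/7.
Therefore Column plays B with probability 1 − 5/7 = 2/7.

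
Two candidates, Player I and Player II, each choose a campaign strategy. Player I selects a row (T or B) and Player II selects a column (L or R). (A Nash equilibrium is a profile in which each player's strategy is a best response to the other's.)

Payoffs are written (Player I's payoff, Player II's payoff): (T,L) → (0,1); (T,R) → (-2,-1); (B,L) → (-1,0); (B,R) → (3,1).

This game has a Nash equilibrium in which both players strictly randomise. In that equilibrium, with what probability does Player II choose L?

5/6

Let q be the probability that Player II plays L. In a completely mixed equilibrium, Player I must be indifferent between T and B.
Player I's expected payoff from T is −2(1−q); from B it is −q + 3(1−q).
Setting these equal: 2q − 2 = −4q + 3, so q = 5/6.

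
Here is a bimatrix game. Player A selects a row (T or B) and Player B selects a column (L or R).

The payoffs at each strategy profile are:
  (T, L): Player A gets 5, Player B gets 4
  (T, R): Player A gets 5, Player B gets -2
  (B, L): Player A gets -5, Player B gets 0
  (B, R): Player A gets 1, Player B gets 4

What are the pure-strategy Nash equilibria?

(T, L)

(T, L): Player A gets 5 ≥ -5 from B, and Player B gets 4 ≥ -2 from R — Nash equilibrium.
(T, R): Player B prefers L (4 > -2) — not an equilibrium.
(B, L): Player A prefers T (5 > -5); Player B prefers R (4 > 0) — not an equilibrium.
(B, R): Player A prefers T (5 > 1) — not an equilibrium.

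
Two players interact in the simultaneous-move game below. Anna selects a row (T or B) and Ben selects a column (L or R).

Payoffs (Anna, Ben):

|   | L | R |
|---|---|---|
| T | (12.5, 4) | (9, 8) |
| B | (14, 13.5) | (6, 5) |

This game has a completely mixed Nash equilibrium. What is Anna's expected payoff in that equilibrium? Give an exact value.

34/3

First find y, the probability Ben plays L, from Anna's indifference between T and B: 12.5y + 9(1−y) = 14y + 6(1−y), giving y = 2/3.
Since Anna is indifferent in equilibrium, Anna's expected payoff equals the payoff from either row against (2/3, 1/3). Using T: 12.5(2/3) + 9(1/3) = 34/3.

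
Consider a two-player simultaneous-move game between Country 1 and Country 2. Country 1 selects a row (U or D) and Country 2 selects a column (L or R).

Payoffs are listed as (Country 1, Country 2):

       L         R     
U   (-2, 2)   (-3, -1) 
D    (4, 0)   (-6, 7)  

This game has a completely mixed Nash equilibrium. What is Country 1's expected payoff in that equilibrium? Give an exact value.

-8/3

First find q, the probability Country 2 plays L, from Country 1's indifference between U and D: −2q − 3(1−q) = 4q − 6(1−q), giving q = 1/3.
Since Country 1 is indifferent in equilibrium, Country 1's expected payoff equals the payoff from either row against (1/3, 2/3). Using U: −2(1/3) − 3(2/3) = -8/3.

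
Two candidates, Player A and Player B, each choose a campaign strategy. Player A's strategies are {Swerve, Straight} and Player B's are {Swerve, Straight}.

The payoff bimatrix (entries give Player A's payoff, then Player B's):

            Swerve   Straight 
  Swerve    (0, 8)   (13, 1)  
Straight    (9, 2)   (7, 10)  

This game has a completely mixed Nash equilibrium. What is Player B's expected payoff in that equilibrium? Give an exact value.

First find p, the probability Player A plays Swerve, from Player B's indifference between Swerve and Straight: 8p + 2(1−p) = p + 10(1−p), giving p = 8/15.
Since Player B is indifferent in equilibrium, Player B's expected payoff equals the payoff from either column against (8/15, 7/15). Using Swerve: 8(8/15) + 2(7/15) = 26/5.

26/5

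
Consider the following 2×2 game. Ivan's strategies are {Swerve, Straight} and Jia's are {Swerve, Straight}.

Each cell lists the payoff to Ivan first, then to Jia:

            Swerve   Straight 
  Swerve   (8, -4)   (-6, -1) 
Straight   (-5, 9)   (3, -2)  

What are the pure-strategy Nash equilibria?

none

(Swerve, Swerve): Jia prefers Straight (-1 > -4) — not an equilibrium.
(Swerve, Straight): Ivan prefers Straight (3 > -6) — not an equilibrium.
(Straight, Swerve): Ivan prefers Swerve (8 > -5) — not an equilibrium.
(Straight, Straight): Jia prefers Swerve (9 > -2) — not an equilibrium.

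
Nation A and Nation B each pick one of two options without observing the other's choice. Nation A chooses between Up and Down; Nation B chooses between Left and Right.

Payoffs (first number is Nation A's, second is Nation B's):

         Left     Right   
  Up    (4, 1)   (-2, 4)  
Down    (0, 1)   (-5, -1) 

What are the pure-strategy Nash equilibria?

(Up, Left): Nation B prefers Right (4 > 1) — not an equilibrium.
(Up, Right): Nation A gets -2 ≥ -5 from Down, and Nation B gets 4 ≥ 1 from Left — Nash equilibrium.
(Down, Left): Nation A prefers Up (4 > 0) — not an equilibrium.
(Down, Right): Nation A prefers Up (-2 > -5); Nation B prefers Left (1 > -1) — not an equilibrium.

(Up, Right)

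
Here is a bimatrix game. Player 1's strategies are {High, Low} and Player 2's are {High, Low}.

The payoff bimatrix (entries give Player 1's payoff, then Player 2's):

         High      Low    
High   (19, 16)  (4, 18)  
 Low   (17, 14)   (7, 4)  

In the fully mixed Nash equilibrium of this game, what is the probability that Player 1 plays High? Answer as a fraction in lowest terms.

5/6

Let p be the probability that Player 1 plays High. In a completely mixed equilibrium, Player 2 must be indifferent between High and Low.
Player 2's expected payoff from High is 16p + 14(1−p); from Low it is 18p + 4(1−p).
Setting these equal: 2p + 14 = 14p + 4, so p = 5/6.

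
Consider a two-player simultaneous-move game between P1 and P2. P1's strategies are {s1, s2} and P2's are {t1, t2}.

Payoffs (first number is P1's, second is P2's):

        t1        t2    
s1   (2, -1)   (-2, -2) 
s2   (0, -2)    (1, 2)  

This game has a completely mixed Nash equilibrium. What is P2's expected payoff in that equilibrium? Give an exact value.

First find p, the probability P1 plays s1, from P2's indifference between t1 and t2: −p − 2(1−p) = −2p + 2(1−p), giving p = 4/5.
Since P2 is indifferent in equilibrium, P2's expected payoff equals the payoff from either column against (4/5, 1/5). Using t1: −(4/5) − 2(1/5) = -6/5.

-6/5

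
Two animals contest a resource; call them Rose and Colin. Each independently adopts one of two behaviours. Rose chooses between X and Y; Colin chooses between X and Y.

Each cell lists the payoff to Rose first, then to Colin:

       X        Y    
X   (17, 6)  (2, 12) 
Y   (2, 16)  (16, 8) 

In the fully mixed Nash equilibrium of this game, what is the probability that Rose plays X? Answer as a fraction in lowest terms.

4/7

Let x be the probability that Rose plays X. In a completely mixed equilibrium, Colin must be indifferent between X and Y.
Colin's expected payoff from X is 6x + 16(1−x); from Y it is 12x + 8(1−x).
Setting these equal: −10x + 16 = 4x + 8, so x = 4/7.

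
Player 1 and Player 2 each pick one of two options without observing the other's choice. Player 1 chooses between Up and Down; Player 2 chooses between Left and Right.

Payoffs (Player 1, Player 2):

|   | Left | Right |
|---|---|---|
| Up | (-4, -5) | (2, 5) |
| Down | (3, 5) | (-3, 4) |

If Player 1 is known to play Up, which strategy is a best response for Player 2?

Against Up, Player 2 earns -5 from Left and 5 from Right.
So Right is the best response.

Right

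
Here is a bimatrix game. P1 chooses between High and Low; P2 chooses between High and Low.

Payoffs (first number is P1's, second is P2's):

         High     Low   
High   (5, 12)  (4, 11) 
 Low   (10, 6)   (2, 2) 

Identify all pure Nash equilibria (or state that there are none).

(Low, High)

(High, High): P1 prefers Low (10 > 5) — not an equilibrium.
(High, Low): P2 prefers High (12 > 11) — not an equilibrium.
(Low, High): P1 gets 10 ≥ 5 from High, and P2 gets 6 ≥ 2 from Low — Nash equilibrium.
(Low, Low): P1 prefers High (4 > 2); P2 prefers High (6 > 2) — not an equilibrium.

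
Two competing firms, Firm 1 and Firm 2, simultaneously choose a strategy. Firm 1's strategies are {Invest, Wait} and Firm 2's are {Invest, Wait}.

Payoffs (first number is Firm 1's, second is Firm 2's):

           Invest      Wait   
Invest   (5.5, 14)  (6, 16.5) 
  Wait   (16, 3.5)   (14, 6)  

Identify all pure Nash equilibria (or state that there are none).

(Invest, Invest): Firm 1 prefers Wait (16 > 5.5); Firm 2 prefers Wait (16.5 > 14) — not an equilibrium.
(Invest, Wait): Firm 1 prefers Wait (14 > 6) — not an equilibrium.
(Wait, Invest): Firm 2 prefers Wait (6 > 3.5) — not an equilibrium.
(Wait, Wait): Firm 1 gets 14 ≥ 6 from Invest, and Firm 2 gets 6 ≥ 3.5 from Invest — Nash equilibrium.

(Wait, Wait)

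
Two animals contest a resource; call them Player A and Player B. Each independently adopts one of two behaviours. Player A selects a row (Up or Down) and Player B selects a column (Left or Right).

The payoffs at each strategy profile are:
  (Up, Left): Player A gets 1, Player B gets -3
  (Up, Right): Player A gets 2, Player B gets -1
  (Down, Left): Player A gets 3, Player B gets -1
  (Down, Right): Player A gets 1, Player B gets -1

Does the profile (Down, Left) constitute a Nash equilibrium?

Yes

At (Down, Left), Player A earns 3; switching to Up would give 1, so Player A has no profitable deviation.
Player B earns -1; switching to Right would give -1, so Player B has no profitable deviation.
Neither player can gain by a unilateral deviation, so this profile is a Nash equilibrium.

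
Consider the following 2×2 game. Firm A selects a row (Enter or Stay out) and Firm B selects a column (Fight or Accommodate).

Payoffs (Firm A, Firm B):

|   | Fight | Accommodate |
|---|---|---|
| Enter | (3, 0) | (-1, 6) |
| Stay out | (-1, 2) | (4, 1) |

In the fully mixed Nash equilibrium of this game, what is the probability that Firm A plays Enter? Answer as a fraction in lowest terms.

Let r be the probability that Firm A plays Enter. In a completely mixed equilibrium, Firm B must be indifferent between Fight and Accommodate.
Firm B's expected payoff from Fight is 2(1−r); from Accommodate it is 6r + (1−r).
Setting these equal: −2r + 2 = 5r + 1, so r = 1/7.

1/7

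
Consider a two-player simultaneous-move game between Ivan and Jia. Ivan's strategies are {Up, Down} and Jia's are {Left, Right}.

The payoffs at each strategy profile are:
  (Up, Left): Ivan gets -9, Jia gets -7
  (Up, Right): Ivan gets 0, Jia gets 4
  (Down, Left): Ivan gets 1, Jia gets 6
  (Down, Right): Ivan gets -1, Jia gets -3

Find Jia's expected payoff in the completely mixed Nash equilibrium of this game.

First find p, the probability Ivan plays Up, from Jia's indifference between Left and Right: −7p + 6(1−p) = 4p − 3(1−p), giving p = 9/20.
Since Jia is indifferent in equilibrium, Jia's expected payoff equals the payoff from either column against (9/20, 11/20). Using Left: −7(9/20) + 6(11/20) = 3/20.

3/20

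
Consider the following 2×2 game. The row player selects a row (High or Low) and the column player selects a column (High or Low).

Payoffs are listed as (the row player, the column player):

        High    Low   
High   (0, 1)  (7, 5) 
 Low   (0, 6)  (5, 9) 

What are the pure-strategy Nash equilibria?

(High, Low)

(High, High): the column player prefers Low (5 > 1) — not an equilibrium.
(High, Low): the row player gets 7 ≥ 5 from Low, and the column player gets 5 ≥ 1 from High — Nash equilibrium.
(Low, High): the column player prefers Low (9 > 6) — not an equilibrium.
(Low, Low): the row player prefers High (7 > 5) — not an equilibrium.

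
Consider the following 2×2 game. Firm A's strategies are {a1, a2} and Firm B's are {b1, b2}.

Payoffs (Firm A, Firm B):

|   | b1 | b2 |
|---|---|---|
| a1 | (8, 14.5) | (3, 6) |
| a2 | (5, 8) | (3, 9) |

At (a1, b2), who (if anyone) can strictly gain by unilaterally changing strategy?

Firm A at (a1, b2) earns 3; deviating to a2 yields 3 — not better.
Firm B earns 6; deviating to b1 yields 14.5 — a strict improvement.
Only Firm B has a strictly profitable deviation.

Firm B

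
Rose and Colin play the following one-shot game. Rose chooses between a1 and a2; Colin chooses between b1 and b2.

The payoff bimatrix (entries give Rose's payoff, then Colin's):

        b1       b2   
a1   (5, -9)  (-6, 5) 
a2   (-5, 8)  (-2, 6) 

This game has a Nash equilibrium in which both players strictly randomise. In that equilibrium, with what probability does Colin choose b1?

2/7

Let q be the probability that Colin plays b1. In a completely mixed equilibrium, Rose must be indifferent between a1 and a2.
Rose's expected payoff from a1 is 5q − 6(1−q); from a2 it is −5q − 2(1−q).
Setting these equal: 11q − 6 = −3q − 2, so q = 2/7.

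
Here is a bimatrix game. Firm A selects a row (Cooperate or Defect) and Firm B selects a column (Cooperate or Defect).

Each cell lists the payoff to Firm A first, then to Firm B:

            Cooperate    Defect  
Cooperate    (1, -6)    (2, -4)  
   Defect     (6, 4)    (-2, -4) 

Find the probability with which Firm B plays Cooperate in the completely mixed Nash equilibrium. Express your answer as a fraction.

4/9

Let y be the probability that Firm B plays Cooperate. In a completely mixed equilibrium, Firm A must be indifferent between Cooperate and Defect.
Firm A's expected payoff from Cooperate is y + 2(1−y); from Defect it is 6y − 2(1−y).
Setting these equal: −y + 2 = 8y − 2, so y = 4/9.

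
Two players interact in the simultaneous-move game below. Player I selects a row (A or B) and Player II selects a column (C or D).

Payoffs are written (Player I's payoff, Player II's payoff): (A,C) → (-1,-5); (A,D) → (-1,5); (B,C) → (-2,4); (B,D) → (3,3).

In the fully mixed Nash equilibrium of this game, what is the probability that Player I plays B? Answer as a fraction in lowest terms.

10/11

Let p be the probability that Player I plays A. In a completely mixed equilibrium, Player II must be indifferent between C and D.
Player II's expected payoff from C is −5p + 4(1−p); from D it is 5p + 3(1−p).
Setting these equal: −9p + 4 = 2p + 3, so p = 1/11.
Therefore Player I plays B with probability 1 − 1/11 = 10/11.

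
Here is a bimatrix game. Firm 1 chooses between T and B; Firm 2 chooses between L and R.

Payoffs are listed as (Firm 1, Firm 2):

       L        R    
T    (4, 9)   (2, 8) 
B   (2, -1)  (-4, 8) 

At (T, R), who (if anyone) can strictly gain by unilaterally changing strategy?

Firm 1 at (T, R) earns 2; deviating to B yields -4 — not better.
Firm 2 earns 8; deviating to L yields 9 — a strict improvement.
Only Firm 2 has a strictly profitable deviation.

Firm 2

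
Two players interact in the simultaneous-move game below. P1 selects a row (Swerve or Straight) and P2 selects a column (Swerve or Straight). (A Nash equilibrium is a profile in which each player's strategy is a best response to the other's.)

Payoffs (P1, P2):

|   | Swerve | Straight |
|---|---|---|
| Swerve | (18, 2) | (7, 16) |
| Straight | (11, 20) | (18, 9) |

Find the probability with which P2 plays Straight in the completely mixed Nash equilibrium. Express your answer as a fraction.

7/18

Let y be the probability that P2 plays Swerve. In a completely mixed equilibrium, P1 must be indifferent between Swerve and Straight.
P1's expected payoff from Swerve is 18y + 7(1−y); from Straight it is 11y + 18(1−y).
Setting these equal: 11y + 7 = −7y + 18, so y = 11/18.
Therefore P2 plays Straight with probability 1 − 11/18 = 7/18.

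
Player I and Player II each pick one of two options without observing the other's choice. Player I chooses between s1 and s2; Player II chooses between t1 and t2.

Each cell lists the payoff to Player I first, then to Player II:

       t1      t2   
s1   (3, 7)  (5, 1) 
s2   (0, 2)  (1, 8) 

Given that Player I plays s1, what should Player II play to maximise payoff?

t1

Against s1, Player II earns 7 from t1 and 1 from t2.
So t1 is the best response.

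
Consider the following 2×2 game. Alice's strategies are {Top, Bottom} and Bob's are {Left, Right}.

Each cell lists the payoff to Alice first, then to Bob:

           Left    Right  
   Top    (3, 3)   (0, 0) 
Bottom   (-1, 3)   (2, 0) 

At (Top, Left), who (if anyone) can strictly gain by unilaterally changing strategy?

Neither

Alice at (Top, Left) earns 3; deviating to Bottom yields -1 — not better.
Bob earns 3; deviating to Right yields 0 — not better.
Neither player can strictly improve; the profile is a Nash equilibrium.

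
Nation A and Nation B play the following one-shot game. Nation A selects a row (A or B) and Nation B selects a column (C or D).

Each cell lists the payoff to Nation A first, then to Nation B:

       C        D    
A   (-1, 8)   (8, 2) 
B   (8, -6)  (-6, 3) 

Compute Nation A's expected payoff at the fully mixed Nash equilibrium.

First find y, the probability Nation B plays C, from Nation A's indifference between A and B: −y + 8(1−y) = 8y − 6(1−y), giving y = 14/23.
Since Nation A is indifferent in equilibrium, Nation A's expected payoff equals the payoff from either row against (14/23, 9/23). Using A: −(14/23) + 8(9/23) = 58/23.

58/23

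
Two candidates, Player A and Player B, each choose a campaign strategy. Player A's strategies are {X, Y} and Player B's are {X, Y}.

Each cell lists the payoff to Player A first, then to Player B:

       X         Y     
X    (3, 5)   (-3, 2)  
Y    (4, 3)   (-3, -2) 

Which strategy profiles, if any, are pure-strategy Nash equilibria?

(X, X): Player A prefers Y (4 > 3) — not an equilibrium.
(X, Y): Player B prefers X (5 > 2) — not an equilibrium.
(Y, X): Player A gets 4 ≥ 3 from X, and Player B gets 3 ≥ -2 from Y — Nash equilibrium.
(Y, Y): Player B prefers X (3 > -2) — not an equilibrium.

(Y, X)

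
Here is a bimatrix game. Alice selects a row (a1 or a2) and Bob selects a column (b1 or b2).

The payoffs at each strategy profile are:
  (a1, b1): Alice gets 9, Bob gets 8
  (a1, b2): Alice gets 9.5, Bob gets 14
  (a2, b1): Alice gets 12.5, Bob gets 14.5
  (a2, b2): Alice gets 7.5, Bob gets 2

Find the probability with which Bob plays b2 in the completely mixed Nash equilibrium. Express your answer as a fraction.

Let q be the probability that Bob plays b1. In a completely mixed equilibrium, Alice must be indifferent between a1 and a2.
Alice's expected payoff from a1 is 9q + 9.5(1−q); from a2 it is 12.5q + 7.5(1−q).
Setting these equal: −0.5q + 9.5 = 5q + 7.5, so q = 4/11.
Therefore Bob plays b2 with probability 1 − 4/11 = 7/11.

7/11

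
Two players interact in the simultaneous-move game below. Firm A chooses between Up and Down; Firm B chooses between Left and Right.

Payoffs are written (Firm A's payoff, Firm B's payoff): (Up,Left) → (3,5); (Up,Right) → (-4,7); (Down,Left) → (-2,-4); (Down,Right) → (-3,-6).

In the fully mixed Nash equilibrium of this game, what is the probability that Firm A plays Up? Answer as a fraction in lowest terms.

Let r be the probability that Firm A plays Up. In a completely mixed equilibrium, Firm B must be indifferent between Left and Right.
Firm B's expected payoff from Left is 5r − 4(1−r); from Right it is 7r − 6(1−r).
Setting these equal: 9r − 4 = 13r − 6, so r = 1/2.

1/2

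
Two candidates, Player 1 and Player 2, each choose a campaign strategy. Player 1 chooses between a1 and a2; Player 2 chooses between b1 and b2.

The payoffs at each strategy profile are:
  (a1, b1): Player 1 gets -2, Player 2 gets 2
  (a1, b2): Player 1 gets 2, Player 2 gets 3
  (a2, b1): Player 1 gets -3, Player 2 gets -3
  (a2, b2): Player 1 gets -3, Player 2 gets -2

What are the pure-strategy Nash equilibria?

(a1, b1): Player 2 prefers b2 (3 > 2) — not an equilibrium.
(a1, b2): Player 1 gets 2 ≥ -3 from a2, and Player 2 gets 3 ≥ 2 from b1 — Nash equilibrium.
(a2, b1): Player 1 prefers a1 (-2 > -3); Player 2 prefers b2 (-2 > -3) — not an equilibrium.
(a2, b2): Player 1 prefers a1 (2 > -3) — not an equilibrium.

(a1, b2)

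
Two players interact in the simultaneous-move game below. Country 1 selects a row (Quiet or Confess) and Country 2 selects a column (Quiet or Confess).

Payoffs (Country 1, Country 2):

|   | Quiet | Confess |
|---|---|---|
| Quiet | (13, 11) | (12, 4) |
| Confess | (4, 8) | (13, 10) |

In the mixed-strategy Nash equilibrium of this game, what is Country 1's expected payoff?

121/10

First find y, the probability Country 2 plays Quiet, from Country 1's indifference between Quiet and Confess: 13y + 12(1−y) = 4y + 13(1−y), giving y = 1/10.
Since Country 1 is indifferent in equilibrium, Country 1's expected payoff equals the payoff from either row against (1/10, 9/10). Using Quiet: 13(1/10) + 12(9/10) = 121/10.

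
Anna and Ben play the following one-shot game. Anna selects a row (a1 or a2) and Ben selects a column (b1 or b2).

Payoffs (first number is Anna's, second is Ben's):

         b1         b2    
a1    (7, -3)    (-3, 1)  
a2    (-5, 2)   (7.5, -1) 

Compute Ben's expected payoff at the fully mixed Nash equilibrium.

First find x, the probability Anna plays a1, from Ben's indifference between b1 and b2: −3x + 2(1−x) = x − (1−x), giving x = 3/7.
Since Ben is indifferent in equilibrium, Ben's expected payoff equals the payoff from either column against (3/7, 4/7). Using b1: −3(3/7) + 2(4/7) = -1/7.

-1/7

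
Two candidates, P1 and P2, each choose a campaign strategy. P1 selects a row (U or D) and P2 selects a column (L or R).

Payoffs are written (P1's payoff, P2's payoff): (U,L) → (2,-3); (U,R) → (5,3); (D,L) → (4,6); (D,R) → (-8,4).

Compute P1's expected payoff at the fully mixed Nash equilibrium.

First find q, the probability P2 plays L, from P1's indifference between U and D: 2q + 5(1−q) = 4q − 8(1−q), giving q = 13/15.
Since P1 is indifferent in equilibrium, P1's expected payoff equals the payoff from either row against (13/15, 2/15). Using U: 2(13/15) + 5(2/15) = 12/5.

12/5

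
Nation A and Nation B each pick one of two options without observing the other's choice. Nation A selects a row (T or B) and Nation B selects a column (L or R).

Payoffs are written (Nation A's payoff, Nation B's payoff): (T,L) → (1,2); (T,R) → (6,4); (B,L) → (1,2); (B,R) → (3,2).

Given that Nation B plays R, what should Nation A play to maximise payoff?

Against R, Nation A earns 6 from T and 3 from B.
So T is the best response.

T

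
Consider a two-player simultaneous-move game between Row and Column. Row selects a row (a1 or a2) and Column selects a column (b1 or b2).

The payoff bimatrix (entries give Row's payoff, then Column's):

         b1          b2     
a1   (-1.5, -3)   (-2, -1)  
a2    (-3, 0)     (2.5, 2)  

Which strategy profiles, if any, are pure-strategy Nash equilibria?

(a2, b2)

(a1, b1): Column prefers b2 (-1 > -3) — not an equilibrium.
(a1, b2): Row prefers a2 (2.5 > -2) — not an equilibrium.
(a2, b1): Row prefers a1 (-1.5 > -3); Column prefers b2 (2 > 0) — not an equilibrium.
(a2, b2): Row gets 2.5 ≥ -2 from a1, and Column gets 2 ≥ 0 from b1 — Nash equilibrium.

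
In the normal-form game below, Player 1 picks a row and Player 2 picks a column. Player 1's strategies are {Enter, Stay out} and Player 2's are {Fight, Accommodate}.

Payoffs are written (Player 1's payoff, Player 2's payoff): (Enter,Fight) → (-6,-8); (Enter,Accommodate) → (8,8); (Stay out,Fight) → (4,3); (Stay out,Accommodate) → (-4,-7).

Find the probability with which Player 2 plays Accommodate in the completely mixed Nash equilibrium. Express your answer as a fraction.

Let q be the probability that Player 2 plays Fight. In a completely mixed equilibrium, Player 1 must be indifferent between Enter and Stay out.
Player 1's expected payoff from Enter is −6q + 8(1−q); from Stay out it is 4q − 4(1−q).
Setting these equal: −14q + 8 = 8q − 4, so q = 6/11.
Therefore Player 2 plays Accommodate with probability 1 − 6/11 = 5/11.

5/11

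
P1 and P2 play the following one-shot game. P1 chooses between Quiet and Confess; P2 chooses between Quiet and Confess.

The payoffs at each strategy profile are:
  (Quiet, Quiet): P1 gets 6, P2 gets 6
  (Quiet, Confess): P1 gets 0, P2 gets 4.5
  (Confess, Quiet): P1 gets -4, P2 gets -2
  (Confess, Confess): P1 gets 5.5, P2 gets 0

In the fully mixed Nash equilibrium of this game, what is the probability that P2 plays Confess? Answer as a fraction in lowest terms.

20/31

Let q be the probability that P2 plays Quiet. In a completely mixed equilibrium, P1 must be indifferent between Quiet and Confess.
P1's expected payoff from Quiet is 6q; from Confess it is −4q + 5.5(1−q).
Setting these equal: 6q = −9.5q + 5.5, so q = 11/31.
Therefore P2 plays Confess with probability 1 − 11/31 = 20/31.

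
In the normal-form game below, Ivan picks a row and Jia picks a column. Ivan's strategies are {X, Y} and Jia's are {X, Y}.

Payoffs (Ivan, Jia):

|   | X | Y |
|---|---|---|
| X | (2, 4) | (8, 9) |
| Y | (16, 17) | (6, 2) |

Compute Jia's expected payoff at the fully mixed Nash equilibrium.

29/4

First find x, the probability Ivan plays X, from Jia's indifference between X and Y: 4x + 17(1−x) = 9x + 2(1−x), giving x = 3/4.
Since Jia is indifferent in equilibrium, Jia's expected payoff equals the payoff from either column against (3/4, 1/4). Using X: 4(3/4) + 17(1/4) = 29/4.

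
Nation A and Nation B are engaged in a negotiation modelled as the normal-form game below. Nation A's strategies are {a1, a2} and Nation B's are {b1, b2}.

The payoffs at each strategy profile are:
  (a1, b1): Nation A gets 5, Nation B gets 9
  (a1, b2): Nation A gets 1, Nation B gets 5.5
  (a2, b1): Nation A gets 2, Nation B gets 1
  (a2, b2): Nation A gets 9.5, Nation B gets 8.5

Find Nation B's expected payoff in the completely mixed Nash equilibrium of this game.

First find p, the probability Nation A plays a1, from Nation B's indifference between b1 and b2: 9p + (1−p) = 5.5p + 8.5(1−p), giving p = 15/22.
Since Nation B is indifferent in equilibrium, Nation B's expected payoff equals the payoff from either column against (15/22, 7/22). Using b1: 9(15/22) + (7/22) = 71/11.

71/11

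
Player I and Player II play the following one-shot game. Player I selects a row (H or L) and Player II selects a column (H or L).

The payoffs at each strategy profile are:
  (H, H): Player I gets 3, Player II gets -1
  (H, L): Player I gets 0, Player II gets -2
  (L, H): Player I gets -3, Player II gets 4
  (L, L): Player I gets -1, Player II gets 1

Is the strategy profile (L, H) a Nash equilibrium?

No

At (L, H), Player I earns -3; switching to H would give 3, so Player I would deviate.
Player II earns 4; switching to L would give 1, so Player II has no profitable deviation.
Since at least one player can profitably deviate, this is not a Nash equilibrium.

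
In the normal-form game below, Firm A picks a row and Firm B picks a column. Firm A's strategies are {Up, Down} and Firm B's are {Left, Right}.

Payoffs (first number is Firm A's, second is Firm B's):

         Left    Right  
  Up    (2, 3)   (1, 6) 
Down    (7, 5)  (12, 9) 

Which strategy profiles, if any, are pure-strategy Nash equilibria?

(Down, Right)

(Up, Left): Firm A prefers Down (7 > 2); Firm B prefers Right (6 > 3) — not an equilibrium.
(Up, Right): Firm A prefers Down (12 > 1) — not an equilibrium.
(Down, Left): Firm B prefers Right (9 > 5) — not an equilibrium.
(Down, Right): Firm A gets 12 ≥ 1 from Up, and Firm B gets 9 ≥ 5 from Left — Nash equilibrium.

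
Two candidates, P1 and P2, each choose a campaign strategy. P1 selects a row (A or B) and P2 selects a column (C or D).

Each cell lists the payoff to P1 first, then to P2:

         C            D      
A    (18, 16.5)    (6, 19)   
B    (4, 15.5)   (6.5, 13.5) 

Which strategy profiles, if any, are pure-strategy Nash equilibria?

none

(A, C): P2 prefers D (19 > 16.5) — not an equilibrium.
(A, D): P1 prefers B (6.5 > 6) — not an equilibrium.
(B, C): P1 prefers A (18 > 4) — not an equilibrium.
(B, D): P2 prefers C (15.5 > 13.5) — not an equilibrium.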